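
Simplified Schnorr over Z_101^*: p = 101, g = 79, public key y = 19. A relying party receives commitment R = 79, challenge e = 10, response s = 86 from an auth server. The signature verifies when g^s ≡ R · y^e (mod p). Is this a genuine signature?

g^s mod p:
79^2 = 6241 ≡ 80
79^4 ≡ 80^2 = 6400 ≡ 37
79^8 ≡ 37^2 = 1369 ≡ 56
79^16 ≡ 56^2 = 3136 ≡ 5
79^32 ≡ 5^2 = 25
79^64 ≡ 25^2 = 625 ≡ 19
86 = 64 + 16 + 4 + 2, so 79^86 ≡ 19·5·37·80 ≡ 16 (mod 101)
R · y^e mod p:
19^2 = 361 ≡ 58
19^4 ≡ 58^2 = 3364 ≡ 31
19^8 ≡ 31^2 = 961 ≡ 52
10 = 8 + 2, so 19^10 ≡ 52·58 ≡ 87 (mod 101)
79·87 = 6873 ≡ 5 (mod 101)
16 ≠ 5; the check fails.

forged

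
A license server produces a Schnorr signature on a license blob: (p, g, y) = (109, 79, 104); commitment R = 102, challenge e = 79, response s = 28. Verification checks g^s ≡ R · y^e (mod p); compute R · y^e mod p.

104^79 mod 109 = 61
R · y^e ≡ 102·61 = 6222 ≡ 9 (mod 109)

9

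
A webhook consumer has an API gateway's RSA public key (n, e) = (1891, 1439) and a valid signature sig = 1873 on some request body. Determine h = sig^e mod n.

sig^2 ≡ 1873^2 = 3508129 ≡ 324
sig^4 ≡ 324^2 = 104976 ≡ 971
sig^8 ≡ 971^2 = 942841 ≡ 1123
sig^16 ≡ 1123^2 = 1261129 ≡ 1723
sig^32 ≡ 1723^2 = 2968729 ≡ 1750
sig^64 ≡ 1750^2 = 3062500 ≡ 971
sig^128 ≡ 971^2 = 942841 ≡ 1123
sig^256 ≡ 1123^2 = 1261129 ≡ 1723
sig^512 ≡ 1723^2 = 2968729 ≡ 1750
sig^1024 ≡ 1750^2 = 3062500 ≡ 971
1439 = 1024 + 256 + 128 + 16 + 8 + 4 + 2 + 1, so sig^1439 ≡ 971·1723·1123·1723·1123·971·324·1873 ≡ 105 (mod 1891)

105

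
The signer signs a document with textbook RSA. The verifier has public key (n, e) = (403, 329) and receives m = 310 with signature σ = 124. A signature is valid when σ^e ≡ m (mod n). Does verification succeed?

passes

Squares mod 403: σ^1≡124, σ^2≡62, σ^4≡217, σ^8≡341, σ^16≡217, σ^32≡341, σ^64≡217, σ^128≡341, σ^256≡217
329 = 256 + 64 + 8 + 1, so σ^329 ≡ 217·217·341·124 ≡ 310 (mod 403)
310 = m, so the signature checks out.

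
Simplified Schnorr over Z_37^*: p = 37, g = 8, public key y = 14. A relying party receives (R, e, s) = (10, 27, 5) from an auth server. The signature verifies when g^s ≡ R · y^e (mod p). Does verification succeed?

passes

g^s mod p:
8^2 = 64 ≡ 27
8^4 ≡ 27^2 = 729 ≡ 26
5 = 4 + 1, so 8^5 ≡ 26·8 ≡ 23 (mod 37)
R · y^e mod p:
14^2 = 196 ≡ 11
14^4 ≡ 11^2 = 121 ≡ 10
14^8 ≡ 10^2 = 100 ≡ 26
14^16 ≡ 26^2 = 676 ≡ 10
27 = 16 + 8 + 2 + 1, so 14^27 ≡ 10·26·11·14 ≡ 6 (mod 37)
10·6 = 60 ≡ 23 (mod 37)
23 ≡ 23 (mod 37); signature holds.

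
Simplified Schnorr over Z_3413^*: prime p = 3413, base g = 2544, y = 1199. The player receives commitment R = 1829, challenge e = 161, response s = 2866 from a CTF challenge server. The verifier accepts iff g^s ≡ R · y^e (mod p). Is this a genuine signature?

g^s mod p:
2544^2866 mod 3413 = 2316
R · y^e mod p:
1199^161 mod 3413 = 2610
1829·2610 = 4773690 ≡ 2316 (mod 3413)
2316 ≡ 2316 (mod 3413); signature holds.

genuine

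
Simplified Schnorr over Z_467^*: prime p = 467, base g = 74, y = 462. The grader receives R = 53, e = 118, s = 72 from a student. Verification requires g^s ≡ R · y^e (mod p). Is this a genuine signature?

genuine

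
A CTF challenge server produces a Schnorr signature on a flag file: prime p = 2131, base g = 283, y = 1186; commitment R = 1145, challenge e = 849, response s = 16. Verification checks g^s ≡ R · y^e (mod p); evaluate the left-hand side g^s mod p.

283^2 = 80089 ≡ 1242
283^4 ≡ 1242^2 = 1542564 ≡ 1851
283^8 ≡ 1851^2 = 3426201 ≡ 1684
283^16 ≡ 1684^2 = 2835856 ≡ 1626

1626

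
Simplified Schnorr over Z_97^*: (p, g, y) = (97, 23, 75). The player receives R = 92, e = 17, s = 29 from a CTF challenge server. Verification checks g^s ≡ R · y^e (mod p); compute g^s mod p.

13

23^2 = 529 ≡ 44
23^4 ≡ 44^2 = 1936 ≡ 93
23^8 ≡ 93^2 = 8649 ≡ 16
23^16 ≡ 16^2 = 256 ≡ 62
29 = 16 + 8 + 4 + 1, so 23^29 ≡ 62·16·93·23 ≡ 13 (mod 97)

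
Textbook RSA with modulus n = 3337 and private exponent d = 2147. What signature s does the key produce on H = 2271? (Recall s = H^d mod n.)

1703

H^2147 mod 3337 = 1703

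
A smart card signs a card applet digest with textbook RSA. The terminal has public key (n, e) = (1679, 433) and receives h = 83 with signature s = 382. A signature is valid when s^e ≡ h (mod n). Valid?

no

s^2 ≡ 382^2 = 145924 ≡ 1530
s^4 ≡ 1530^2 = 2340900 ≡ 374
s^8 ≡ 374^2 = 139876 ≡ 519
s^16 ≡ 519^2 = 269361 ≡ 721
s^32 ≡ 721^2 = 519841 ≡ 1030
s^64 ≡ 1030^2 = 1060900 ≡ 1451
s^128 ≡ 1451^2 = 2105401 ≡ 1614
s^256 ≡ 1614^2 = 2604996 ≡ 867
433 = 256 + 128 + 32 + 16 + 1, so s^433 ≡ 867·1614·1030·721·382 ≡ 17 (mod 1679)
s^433 mod 1679 = 17, but h = 83.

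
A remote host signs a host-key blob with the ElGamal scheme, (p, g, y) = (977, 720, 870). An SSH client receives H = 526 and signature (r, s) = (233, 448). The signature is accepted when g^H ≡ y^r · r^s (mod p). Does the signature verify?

Left side g^H mod p:
Squares mod 977: 720^1≡720, 720^2≡590, 720^4≡288, 720^8≡876, 720^16≡431, 720^32≡131, 720^64≡552, 720^128≡857, 720^256≡722, 720^512≡543
526 = 512 + 8 + 4 + 2, so 720^526 ≡ 543·876·288·590 ≡ 448 (mod 977)
Right side y^r · r^s mod p:
Squares mod 977: 870^1≡870, 870^2≡702, 870^4≡396, 870^8≡496, 870^16≡789, 870^32≡172, 870^64≡274, 870^128≡824
233 = 128 + 64 + 32 + 8 + 1, so 870^233 ≡ 824·274·172·496·870 ≡ 128 (mod 977)
Squares mod 977: 233^1≡233, 233^2≡554, 233^4≡138, 233^8≡481, 233^16≡789, 233^32≡172, 233^64≡274, 233^128≡824, 233^256≡938
448 = 256 + 128 + 64, so 233^448 ≡ 938·824·274 ≡ 437 (mod 977)
128·437 = 55936 ≡ 247 (mod 977)
448 ≠ 247, so verification fails.

does not verify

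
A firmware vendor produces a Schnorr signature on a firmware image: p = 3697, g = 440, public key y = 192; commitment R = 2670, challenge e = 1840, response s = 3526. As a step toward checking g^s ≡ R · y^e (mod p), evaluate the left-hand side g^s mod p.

Squares mod 3697: 440^1≡440, 440^2≡1356, 440^4≡1327, 440^8≡1157, 440^16≡335, 440^32≡1315, 440^64≡2726, 440^128≡106, 440^256≡145, 440^512≡2540, 440^1024≡335, 440^2048≡1315
3526 = 2048 + 1024 + 256 + 128 + 64 + 4 + 2, so 440^3526 ≡ 1315·335·145·106·2726·1327·1356 ≡ 1704 (mod 3697)

1704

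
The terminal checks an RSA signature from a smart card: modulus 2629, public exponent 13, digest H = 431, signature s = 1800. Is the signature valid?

s^2 ≡ 1800^2 = 3240000 ≡ 1072
s^4 ≡ 1072^2 = 1149184 ≡ 311
s^8 ≡ 311^2 = 96721 ≡ 2077
13 = 8 + 4 + 1, so s^13 ≡ 2077·311·1800 ≡ 431 (mod 2629)
Since 431 equals the digest 431, verification succeeds.

valid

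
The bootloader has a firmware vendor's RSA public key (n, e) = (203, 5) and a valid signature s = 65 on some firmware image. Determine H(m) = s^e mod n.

s^2 ≡ 65^2 = 4225 ≡ 165
s^4 ≡ 165^2 = 27225 ≡ 23
5 = 4 + 1, so s^5 ≡ 23·65 ≡ 74 (mod 203)

74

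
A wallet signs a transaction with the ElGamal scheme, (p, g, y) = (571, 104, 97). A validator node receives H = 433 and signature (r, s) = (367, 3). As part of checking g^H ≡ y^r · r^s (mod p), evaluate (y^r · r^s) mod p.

Squares mod 571: 97^1≡97, 97^2≡273, 97^4≡299, 97^8≡325, 97^16≡561, 97^32≡100, 97^64≡293, 97^128≡199, 97^256≡202
367 = 256 + 64 + 32 + 8 + 4 + 2 + 1, so 97^367 ≡ 202·293·100·325·299·273·97 ≡ 81 (mod 571)
Squares mod 571: 367^1≡367, 367^2≡504
3 = 2 + 1, so 367^3 ≡ 504·367 ≡ 535 (mod 571)
y^r · r^s ≡ 81·535 = 43335 ≡ 510 (mod 571)

510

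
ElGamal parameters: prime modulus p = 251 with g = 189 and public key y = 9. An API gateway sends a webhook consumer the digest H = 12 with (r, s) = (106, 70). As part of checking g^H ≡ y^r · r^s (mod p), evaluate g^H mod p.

103

Squares mod 251: 189^1≡189, 189^2≡79, 189^4≡217, 189^8≡152
12 = 8 + 4, so 189^12 ≡ 152·217 ≡ 103 (mod 251)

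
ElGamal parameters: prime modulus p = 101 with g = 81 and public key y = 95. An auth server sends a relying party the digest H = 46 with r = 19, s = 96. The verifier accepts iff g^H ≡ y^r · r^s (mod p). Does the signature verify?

Left side g^H mod p:
81^2 = 6561 ≡ 97
81^4 ≡ 97^2 = 9409 ≡ 16
81^8 ≡ 16^2 = 256 ≡ 54
81^16 ≡ 54^2 = 2916 ≡ 88
81^32 ≡ 88^2 = 7744 ≡ 68
46 = 32 + 8 + 4 + 2, so 81^46 ≡ 68·54·16·97 ≡ 19 (mod 101)
Right side y^r · r^s mod p:
95^2 = 9025 ≡ 36
95^4 ≡ 36^2 = 1296 ≡ 84
95^8 ≡ 84^2 = 7056 ≡ 87
95^16 ≡ 87^2 = 7569 ≡ 95
19 = 16 + 2 + 1, so 95^19 ≡ 95·36·95 ≡ 84 (mod 101)
19^2 = 361 ≡ 58
19^4 ≡ 58^2 = 3364 ≡ 31
19^8 ≡ 31^2 = 961 ≡ 52
19^16 ≡ 52^2 = 2704 ≡ 78
19^32 ≡ 78^2 = 6084 ≡ 24
19^64 ≡ 24^2 = 576 ≡ 71
96 = 64 + 32, so 19^96 ≡ 71·24 ≡ 88 (mod 101)
84·88 = 7392 ≡ 19 (mod 101)
19 ≡ 19 (mod 101), so the signature is genuine.

verifies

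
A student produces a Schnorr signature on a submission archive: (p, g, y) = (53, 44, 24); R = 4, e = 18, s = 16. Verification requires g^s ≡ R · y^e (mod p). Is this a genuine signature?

g^s mod p:
44^2 = 1936 ≡ 28
44^4 ≡ 28^2 = 784 ≡ 42
44^8 ≡ 42^2 = 1764 ≡ 15
44^16 ≡ 15^2 = 225 ≡ 13
R · y^e mod p:
24^2 = 576 ≡ 46
24^4 ≡ 46^2 = 2116 ≡ 49
24^8 ≡ 49^2 = 2401 ≡ 16
24^16 ≡ 16^2 = 256 ≡ 44
18 = 16 + 2, so 24^18 ≡ 44·46 ≡ 10 (mod 53)
4·10 = 40 ≡ 40 (mod 53)
13 ≠ 40; the check fails.

forged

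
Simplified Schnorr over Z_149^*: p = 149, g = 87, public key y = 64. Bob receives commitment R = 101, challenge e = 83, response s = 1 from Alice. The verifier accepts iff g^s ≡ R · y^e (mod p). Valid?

g^s mod p:
87^1 mod 149 = 87
R · y^e mod p:
Squares mod 149: 64^1≡64, 64^2≡73, 64^4≡114, 64^8≡33, 64^16≡46, 64^32≡30, 64^64≡6
83 = 64 + 16 + 2 + 1, so 64^83 ≡ 6·46·73·64 ≡ 26 (mod 149)
101·26 = 2626 ≡ 93 (mod 149)
87 ≠ 93; the check fails.

no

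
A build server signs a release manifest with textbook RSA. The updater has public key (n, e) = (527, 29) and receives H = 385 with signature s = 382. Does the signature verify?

does not verify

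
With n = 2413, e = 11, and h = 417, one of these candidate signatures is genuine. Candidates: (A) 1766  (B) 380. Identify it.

A

Candidate A: 1766^2 = 3118756 ≡ 1160; 1766^4 ≡ 1160^2 = 1345600 ≡ 1559; 1766^8 ≡ 1559^2 = 2430481 ≡ 590; 11 = 8 + 2 + 1, so 1766^11 ≡ 590·1160·1766 ≡ 417 (mod 2413)
  → matches h = 417
Candidate B: 380^2 = 144400 ≡ 2033; 380^4 ≡ 2033^2 = 4133089 ≡ 2033; 380^8 ≡ 2033^2 = 4133089 ≡ 2033; 11 = 8 + 2 + 1, so 380^11 ≡ 2033·2033·380 ≡ 380 (mod 2413)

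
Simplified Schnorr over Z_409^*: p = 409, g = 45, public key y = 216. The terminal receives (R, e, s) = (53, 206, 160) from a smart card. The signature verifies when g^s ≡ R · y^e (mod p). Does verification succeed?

g^s mod p:
45^160 mod 409 = 80
R · y^e mod p:
216^206 mod 409 = 30
53·30 = 1590 ≡ 363 (mod 409)
80 ≠ 363; the check fails.

fails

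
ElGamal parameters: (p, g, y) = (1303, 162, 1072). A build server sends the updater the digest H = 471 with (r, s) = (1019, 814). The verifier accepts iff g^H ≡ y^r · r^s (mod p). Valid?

no

Left side g^H mod p:
162^2 = 26244 ≡ 184
162^4 ≡ 184^2 = 33856 ≡ 1281
162^8 ≡ 1281^2 = 1640961 ≡ 484
162^16 ≡ 484^2 = 234256 ≡ 1019
162^32 ≡ 1019^2 = 1038361 ≡ 1173
162^64 ≡ 1173^2 = 1375929 ≡ 1264
162^128 ≡ 1264^2 = 1597696 ≡ 218
162^256 ≡ 218^2 = 47524 ≡ 616
471 = 256 + 128 + 64 + 16 + 4 + 2 + 1, so 162^471 ≡ 616·218·1264·1019·1281·184·162 ≡ 488 (mod 1303)
Right side y^r · r^s mod p:
1072^2 = 1149184 ≡ 1241
1072^4 ≡ 1241^2 = 1540081 ≡ 1238
1072^8 ≡ 1238^2 = 1532644 ≡ 316
1072^16 ≡ 316^2 = 99856 ≡ 828
1072^32 ≡ 828^2 = 685584 ≡ 206
1072^64 ≡ 206^2 = 42436 ≡ 740
1072^128 ≡ 740^2 = 547600 ≡ 340
1072^256 ≡ 340^2 = 115600 ≡ 936
1072^512 ≡ 936^2 = 876096 ≡ 480
1019 = 512 + 256 + 128 + 64 + 32 + 16 + 8 + 2 + 1, so 1072^1019 ≡ 480·936·340·740·206·828·316·1241·1072 ≡ 441 (mod 1303)
1019^2 = 1038361 ≡ 1173
1019^4 ≡ 1173^2 = 1375929 ≡ 1264
1019^8 ≡ 1264^2 = 1597696 ≡ 218
1019^16 ≡ 218^2 = 47524 ≡ 616
1019^32 ≡ 616^2 = 379456 ≡ 283
1019^64 ≡ 283^2 = 80089 ≡ 606
1019^128 ≡ 606^2 = 367236 ≡ 1093
1019^256 ≡ 1093^2 = 1194649 ≡ 1101
1019^512 ≡ 1101^2 = 1212201 ≡ 411
814 = 512 + 256 + 32 + 8 + 4 + 2, so 1019^814 ≡ 411·1101·283·218·1264·1173 ≡ 1281 (mod 1303)
441·1281 = 564921 ≡ 722 (mod 1303)
488 ≠ 722, so verification fails.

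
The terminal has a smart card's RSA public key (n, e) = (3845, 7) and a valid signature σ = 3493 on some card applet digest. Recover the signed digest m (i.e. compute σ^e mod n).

σ^2 ≡ 3493^2 = 12201049 ≡ 864
σ^4 ≡ 864^2 = 746496 ≡ 566
7 = 4 + 2 + 1, so σ^7 ≡ 566·864·3493 ≡ 357 (mod 3845)

357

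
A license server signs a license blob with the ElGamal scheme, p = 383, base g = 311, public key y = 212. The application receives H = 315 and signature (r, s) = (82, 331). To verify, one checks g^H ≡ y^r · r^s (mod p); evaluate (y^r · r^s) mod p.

221

Squares mod 383: 212^1≡212, 212^2≡133, 212^4≡71, 212^8≡62, 212^16≡14, 212^32≡196, 212^64≡116
82 = 64 + 16 + 2, so 212^82 ≡ 116·14·133 ≡ 363 (mod 383)
Squares mod 383: 82^1≡82, 82^2≡213, 82^4≡175, 82^8≡368, 82^16≡225, 82^32≡69, 82^64≡165, 82^128≡32, 82^256≡258
331 = 256 + 64 + 8 + 2 + 1, so 82^331 ≡ 258·165·368·213·82 ≡ 123 (mod 383)
y^r · r^s ≡ 363·123 = 44649 ≡ 221 (mod 383)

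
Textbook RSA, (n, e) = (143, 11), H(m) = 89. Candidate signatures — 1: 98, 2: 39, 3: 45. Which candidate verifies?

Candidate 1: Squares mod 143: 98^1≡98, 98^2≡23, 98^4≡100, 98^8≡133; 11 = 8 + 2 + 1, so 98^11 ≡ 133·23·98 ≡ 54 (mod 143)
Candidate 2: Squares mod 143: 39^1≡39, 39^2≡91, 39^4≡130, 39^8≡26; 11 = 8 + 2 + 1, so 39^11 ≡ 26·91·39 ≡ 39 (mod 143)
Candidate 3: Squares mod 143: 45^1≡45, 45^2≡23, 45^4≡100, 45^8≡133; 11 = 8 + 2 + 1, so 45^11 ≡ 133·23·45 ≡ 89 (mod 143)
  → matches H(m) = 89

3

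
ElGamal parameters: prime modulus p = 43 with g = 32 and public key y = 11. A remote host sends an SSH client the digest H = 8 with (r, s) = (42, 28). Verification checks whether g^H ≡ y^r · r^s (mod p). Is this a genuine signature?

forged

Left side g^H mod p:
32^2 = 1024 ≡ 35
32^4 ≡ 35^2 = 1225 ≡ 21
32^8 ≡ 21^2 = 441 ≡ 11
Right side y^r · r^s mod p:
11^2 = 121 ≡ 35
11^4 ≡ 35^2 = 1225 ≡ 21
11^8 ≡ 21^2 = 441 ≡ 11
11^16 ≡ 11^2 = 121 ≡ 35
11^32 ≡ 35^2 = 1225 ≡ 21
42 = 32 + 8 + 2, so 11^42 ≡ 21·11·35 ≡ 1 (mod 43)
42^2 = 1764 ≡ 1
42^4 ≡ 1^2 = 1
42^8 ≡ 1^2 = 1
42^16 ≡ 1^2 = 1
28 = 16 + 8 + 4, so 42^28 ≡ 1·1·1 ≡ 1 (mod 43)
1·1 = 1 ≡ 1 (mod 43)
11 ≠ 1, so verification fails.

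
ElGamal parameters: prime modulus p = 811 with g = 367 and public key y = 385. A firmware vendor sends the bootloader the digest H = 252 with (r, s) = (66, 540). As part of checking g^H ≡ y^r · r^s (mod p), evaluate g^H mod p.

210

367^2 = 134689 ≡ 63
367^4 ≡ 63^2 = 3969 ≡ 725
367^8 ≡ 725^2 = 525625 ≡ 97
367^16 ≡ 97^2 = 9409 ≡ 488
367^32 ≡ 488^2 = 238144 ≡ 521
367^64 ≡ 521^2 = 271441 ≡ 567
367^128 ≡ 567^2 = 321489 ≡ 333
252 = 128 + 64 + 32 + 16 + 8 + 4, so 367^252 ≡ 333·567·521·488·97·725 ≡ 210 (mod 811)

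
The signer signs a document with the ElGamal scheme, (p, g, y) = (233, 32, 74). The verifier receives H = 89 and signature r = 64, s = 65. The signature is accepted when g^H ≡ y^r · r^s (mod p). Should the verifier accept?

accept

Left side g^H mod p:
32^2 = 1024 ≡ 92
32^4 ≡ 92^2 = 8464 ≡ 76
32^8 ≡ 76^2 = 5776 ≡ 184
32^16 ≡ 184^2 = 33856 ≡ 71
32^32 ≡ 71^2 = 5041 ≡ 148
32^64 ≡ 148^2 = 21904 ≡ 2
89 = 64 + 16 + 8 + 1, so 32^89 ≡ 2·71·184·32 ≡ 92 (mod 233)
Right side y^r · r^s mod p:
74^2 = 5476 ≡ 117
74^4 ≡ 117^2 = 13689 ≡ 175
74^8 ≡ 175^2 = 30625 ≡ 102
74^16 ≡ 102^2 = 10404 ≡ 152
74^32 ≡ 152^2 = 23104 ≡ 37
74^64 ≡ 37^2 = 1369 ≡ 204
64^2 = 4096 ≡ 135
64^4 ≡ 135^2 = 18225 ≡ 51
64^8 ≡ 51^2 = 2601 ≡ 38
64^16 ≡ 38^2 = 1444 ≡ 46
64^32 ≡ 46^2 = 2116 ≡ 19
64^64 ≡ 19^2 = 361 ≡ 128
65 = 64 + 1, so 64^65 ≡ 128·64 ≡ 37 (mod 233)
204·37 = 7548 ≡ 92 (mod 233)
92 ≡ 92 (mod 233), so the signature is genuine.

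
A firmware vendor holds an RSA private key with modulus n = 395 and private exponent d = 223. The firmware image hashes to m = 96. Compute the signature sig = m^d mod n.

106

m^2 ≡ 96^2 = 9216 ≡ 131
m^4 ≡ 131^2 = 17161 ≡ 176
m^8 ≡ 176^2 = 30976 ≡ 166
m^16 ≡ 166^2 = 27556 ≡ 301
m^32 ≡ 301^2 = 90601 ≡ 146
m^64 ≡ 146^2 = 21316 ≡ 381
m^128 ≡ 381^2 = 145161 ≡ 196
223 = 128 + 64 + 16 + 8 + 4 + 2 + 1, so m^223 ≡ 196·381·301·166·176·131·96 ≡ 106 (mod 395)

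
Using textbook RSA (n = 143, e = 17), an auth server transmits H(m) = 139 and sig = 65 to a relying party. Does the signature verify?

does not verify

sig^2 ≡ 65^2 = 4225 ≡ 78
sig^4 ≡ 78^2 = 6084 ≡ 78
sig^8 ≡ 78^2 = 6084 ≡ 78
sig^16 ≡ 78^2 = 6084 ≡ 78
17 = 16 + 1, so sig^17 ≡ 78·65 ≡ 65 (mod 143)
sig^17 mod 143 = 65, but H(m) = 139.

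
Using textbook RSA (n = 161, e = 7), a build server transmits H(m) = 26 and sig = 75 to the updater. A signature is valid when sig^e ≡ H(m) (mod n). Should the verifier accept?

accept

sig^2 ≡ 75^2 = 5625 ≡ 151
sig^4 ≡ 151^2 = 22801 ≡ 100
7 = 4 + 2 + 1, so sig^7 ≡ 100·151·75 ≡ 26 (mod 161)
Since 26 equals the digest 26, verification succeeds.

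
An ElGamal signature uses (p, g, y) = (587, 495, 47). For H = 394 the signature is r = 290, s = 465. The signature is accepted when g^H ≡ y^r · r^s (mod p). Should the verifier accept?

reject

Left side g^H mod p:
495^2 = 245025 ≡ 246
495^4 ≡ 246^2 = 60516 ≡ 55
495^8 ≡ 55^2 = 3025 ≡ 90
495^16 ≡ 90^2 = 8100 ≡ 469
495^32 ≡ 469^2 = 219961 ≡ 423
495^64 ≡ 423^2 = 178929 ≡ 481
495^128 ≡ 481^2 = 231361 ≡ 83
495^256 ≡ 83^2 = 6889 ≡ 432
394 = 256 + 128 + 8 + 2, so 495^394 ≡ 432·83·90·246 ≡ 84 (mod 587)
Right side y^r · r^s mod p:
47^2 = 2209 ≡ 448
47^4 ≡ 448^2 = 200704 ≡ 537
47^8 ≡ 537^2 = 288369 ≡ 152
47^16 ≡ 152^2 = 23104 ≡ 211
47^32 ≡ 211^2 = 44521 ≡ 496
47^64 ≡ 496^2 = 246016 ≡ 63
47^128 ≡ 63^2 = 3969 ≡ 447
47^256 ≡ 447^2 = 199809 ≡ 229
290 = 256 + 32 + 2, so 47^290 ≡ 229·496·448 ≡ 363 (mod 587)
290^2 = 84100 ≡ 159
290^4 ≡ 159^2 = 25281 ≡ 40
290^8 ≡ 40^2 = 1600 ≡ 426
290^16 ≡ 426^2 = 181476 ≡ 93
290^32 ≡ 93^2 = 8649 ≡ 431
290^64 ≡ 431^2 = 185761 ≡ 269
290^128 ≡ 269^2 = 72361 ≡ 160
290^256 ≡ 160^2 = 25600 ≡ 359
465 = 256 + 128 + 64 + 16 + 1, so 290^465 ≡ 359·160·269·93·290 ≡ 81 (mod 587)
363·81 = 29403 ≡ 53 (mod 587)
84 ≠ 53, so verification fails.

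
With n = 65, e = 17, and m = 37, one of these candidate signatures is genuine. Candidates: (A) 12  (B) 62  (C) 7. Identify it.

Candidate A: Squares mod 65: 12^1≡12, 12^2≡14, 12^4≡1, 12^8≡1, 12^16≡1; 17 = 16 + 1, so 12^17 ≡ 1·12 ≡ 12 (mod 65)
Candidate B: Squares mod 65: 62^1≡62, 62^2≡9, 62^4≡16, 62^8≡61, 62^16≡16; 17 = 16 + 1, so 62^17 ≡ 16·62 ≡ 17 (mod 65)
Candidate C: Squares mod 65: 7^1≡7, 7^2≡49, 7^4≡61, 7^8≡16, 7^16≡61; 17 = 16 + 1, so 7^17 ≡ 61·7 ≡ 37 (mod 65)
  → matches m = 37

C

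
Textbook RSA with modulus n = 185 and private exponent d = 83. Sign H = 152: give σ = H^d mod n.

58

H^2 ≡ 152^2 = 23104 ≡ 164
H^4 ≡ 164^2 = 26896 ≡ 71
H^8 ≡ 71^2 = 5041 ≡ 46
H^16 ≡ 46^2 = 2116 ≡ 81
H^32 ≡ 81^2 = 6561 ≡ 86
H^64 ≡ 86^2 = 7396 ≡ 181
83 = 64 + 16 + 2 + 1, so H^83 ≡ 181·81·164·152 ≡ 58 (mod 185)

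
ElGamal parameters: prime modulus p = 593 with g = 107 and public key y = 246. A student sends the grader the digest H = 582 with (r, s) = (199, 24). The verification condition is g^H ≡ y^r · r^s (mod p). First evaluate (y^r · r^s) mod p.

246^2 = 60516 ≡ 30
246^4 ≡ 30^2 = 900 ≡ 307
246^8 ≡ 307^2 = 94249 ≡ 555
246^16 ≡ 555^2 = 308025 ≡ 258
246^32 ≡ 258^2 = 66564 ≡ 148
246^64 ≡ 148^2 = 21904 ≡ 556
246^128 ≡ 556^2 = 309136 ≡ 183
199 = 128 + 64 + 4 + 2 + 1, so 246^199 ≡ 183·556·307·30·246 ≡ 424 (mod 593)
199^2 = 39601 ≡ 463
199^4 ≡ 463^2 = 214369 ≡ 296
199^8 ≡ 296^2 = 87616 ≡ 445
199^16 ≡ 445^2 = 198025 ≡ 556
24 = 16 + 8, so 199^24 ≡ 556·445 ≡ 139 (mod 593)
y^r · r^s ≡ 424·139 = 58936 ≡ 229 (mod 593)

229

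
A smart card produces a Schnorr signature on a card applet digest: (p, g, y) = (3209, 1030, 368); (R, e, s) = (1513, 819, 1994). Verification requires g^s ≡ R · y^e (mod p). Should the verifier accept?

reject

g^s mod p:
Squares mod 3209: 1030^1≡1030, 1030^2≡1930, 1030^4≡2460, 1030^8≡2635, 1030^16≡2158, 1030^32≡705, 1030^64≡2839, 1030^128≡2122, 1030^256≡657, 1030^512≡1643, 1030^1024≡680
1994 = 1024 + 512 + 256 + 128 + 64 + 8 + 2, so 1030^1994 ≡ 680·1643·657·2122·2839·2635·1930 ≡ 414 (mod 3209)
R · y^e mod p:
Squares mod 3209: 368^1≡368, 368^2≡646, 368^4≡146, 368^8≡2062, 368^16≡3128, 368^32≡143, 368^64≡1195, 368^128≡20, 368^256≡400, 368^512≡2759
819 = 512 + 256 + 32 + 16 + 2 + 1, so 368^819 ≡ 2759·400·143·3128·646·368 ≡ 2282 (mod 3209)
1513·2282 = 3452666 ≡ 2991 (mod 3209)
414 ≠ 2991; the check fails.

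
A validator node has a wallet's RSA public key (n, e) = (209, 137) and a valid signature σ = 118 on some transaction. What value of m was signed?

35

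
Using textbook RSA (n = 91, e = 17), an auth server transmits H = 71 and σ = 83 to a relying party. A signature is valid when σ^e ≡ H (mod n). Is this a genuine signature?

forged

σ^17 mod 91 = 83
83 ≠ 71, so verification fails.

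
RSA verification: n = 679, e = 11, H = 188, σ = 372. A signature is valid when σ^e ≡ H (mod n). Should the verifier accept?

σ^2 ≡ 372^2 = 138384 ≡ 547
σ^4 ≡ 547^2 = 299209 ≡ 449
σ^8 ≡ 449^2 = 201601 ≡ 617
11 = 8 + 2 + 1, so σ^11 ≡ 617·547·372 ≡ 491 (mod 679)
σ^11 mod 679 = 491, but H = 188.

reject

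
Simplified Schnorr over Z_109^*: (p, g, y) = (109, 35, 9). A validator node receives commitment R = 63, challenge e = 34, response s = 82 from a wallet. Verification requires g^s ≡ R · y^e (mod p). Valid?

yes

g^s mod p:
35^82 mod 109 = 35
R · y^e mod p:
9^34 mod 109 = 49
63·49 = 3087 ≡ 35 (mod 109)
35 ≡ 35 (mod 109); signature holds.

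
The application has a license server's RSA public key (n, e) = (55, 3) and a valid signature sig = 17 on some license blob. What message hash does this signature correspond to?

sig^2 ≡ 17^2 = 289 ≡ 14
3 = 2 + 1, so sig^3 ≡ 14·17 ≡ 18 (mod 55)

18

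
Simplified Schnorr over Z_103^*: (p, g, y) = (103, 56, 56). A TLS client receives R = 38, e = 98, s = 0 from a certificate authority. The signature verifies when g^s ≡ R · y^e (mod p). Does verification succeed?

fails

g^s mod p:
56^0 mod 103 = 1
R · y^e mod p:
Squares mod 103: 56^1≡56, 56^2≡46, 56^4≡56, 56^8≡46, 56^16≡56, 56^32≡46, 56^64≡56
98 = 64 + 32 + 2, so 56^98 ≡ 56·46·46 ≡ 46 (mod 103)
38·46 = 1748 ≡ 100 (mod 103)
1 ≠ 100; the check fails.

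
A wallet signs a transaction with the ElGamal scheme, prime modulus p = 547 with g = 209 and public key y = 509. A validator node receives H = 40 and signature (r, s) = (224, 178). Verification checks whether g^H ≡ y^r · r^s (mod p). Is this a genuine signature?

genuine

Left side g^H mod p:
209^40 mod 547 = 84
Right side y^r · r^s mod p:
509^224 mod 547 = 375
224^178 mod 547 = 114
375·114 = 42750 ≡ 84 (mod 547)
84 ≡ 84 (mod 547), so the signature is genuine.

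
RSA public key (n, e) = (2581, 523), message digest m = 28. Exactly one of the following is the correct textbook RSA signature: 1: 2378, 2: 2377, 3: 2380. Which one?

2

Candidate 1: Squares mod 2581: 2378^1≡2378, 2378^2≡2494, 2378^4≡2407, 2378^8≡1885, 2378^16≡1769, 2378^32≡1189, 2378^64≡1914, 2378^128≡957, 2378^256≡2175, 2378^512≡2233; 523 = 512 + 8 + 2 + 1, so 2378^523 ≡ 2233·1885·2494·2378 ≡ 2233 (mod 2581)
Candidate 2: Squares mod 2581: 2377^1≡2377, 2377^2≡320, 2377^4≡1741, 2377^8≡987, 2377^16≡1132, 2377^32≡1248, 2377^64≡1161, 2377^128≡639, 2377^256≡523, 2377^512≡2524; 523 = 512 + 8 + 2 + 1, so 2377^523 ≡ 2524·987·320·2377 ≡ 28 (mod 2581)
  → matches m = 28
Candidate 3: Squares mod 2581: 2380^1≡2380, 2380^2≡1686, 2380^4≡915, 2380^8≡981, 2380^16≡2229, 2380^32≡16, 2380^64≡256, 2380^128≡1011, 2380^256≡45, 2380^512≡2025; 523 = 512 + 8 + 2 + 1, so 2380^523 ≡ 2025·981·1686·2380 ≡ 1882 (mod 2581)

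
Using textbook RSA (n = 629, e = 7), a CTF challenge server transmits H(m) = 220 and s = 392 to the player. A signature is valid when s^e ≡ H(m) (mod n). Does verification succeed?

s^2 ≡ 392^2 = 153664 ≡ 188
s^4 ≡ 188^2 = 35344 ≡ 120
7 = 4 + 2 + 1, so s^7 ≡ 120·188·392 ≡ 409 (mod 629)
409 ≠ 220, so verification fails.

fails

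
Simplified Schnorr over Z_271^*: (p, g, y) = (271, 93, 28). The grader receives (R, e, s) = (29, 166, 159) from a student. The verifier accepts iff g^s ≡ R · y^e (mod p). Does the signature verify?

does not verify

g^s mod p:
93^2 = 8649 ≡ 248
93^4 ≡ 248^2 = 61504 ≡ 258
93^8 ≡ 258^2 = 66564 ≡ 169
93^16 ≡ 169^2 = 28561 ≡ 106
93^32 ≡ 106^2 = 11236 ≡ 125
93^64 ≡ 125^2 = 15625 ≡ 178
93^128 ≡ 178^2 = 31684 ≡ 248
159 = 128 + 16 + 8 + 4 + 2 + 1, so 93^159 ≡ 248·106·169·258·248·93 ≡ 243 (mod 271)
R · y^e mod p:
28^2 = 784 ≡ 242
28^4 ≡ 242^2 = 58564 ≡ 28
28^8 ≡ 28^2 = 784 ≡ 242
28^16 ≡ 242^2 = 58564 ≡ 28
28^32 ≡ 28^2 = 784 ≡ 242
28^64 ≡ 242^2 = 58564 ≡ 28
28^128 ≡ 28^2 = 784 ≡ 242
166 = 128 + 32 + 4 + 2, so 28^166 ≡ 242·242·28·242 ≡ 28 (mod 271)
29·28 = 812 ≡ 270 (mod 271)
243 ≠ 270; the check fails.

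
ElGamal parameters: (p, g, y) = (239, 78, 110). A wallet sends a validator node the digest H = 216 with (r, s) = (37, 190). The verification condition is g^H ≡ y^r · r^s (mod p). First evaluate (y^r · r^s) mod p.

204

110^2 = 12100 ≡ 150
110^4 ≡ 150^2 = 22500 ≡ 34
110^8 ≡ 34^2 = 1156 ≡ 200
110^16 ≡ 200^2 = 40000 ≡ 87
110^32 ≡ 87^2 = 7569 ≡ 160
37 = 32 + 4 + 1, so 110^37 ≡ 160·34·110 ≡ 183 (mod 239)
37^2 = 1369 ≡ 174
37^4 ≡ 174^2 = 30276 ≡ 162
37^8 ≡ 162^2 = 26244 ≡ 193
37^16 ≡ 193^2 = 37249 ≡ 204
37^32 ≡ 204^2 = 41616 ≡ 30
37^64 ≡ 30^2 = 900 ≡ 183
37^128 ≡ 183^2 = 33489 ≡ 29
190 = 128 + 32 + 16 + 8 + 4 + 2, so 37^190 ≡ 29·30·204·193·162·174 ≡ 150 (mod 239)
y^r · r^s ≡ 183·150 = 27450 ≡ 204 (mod 239)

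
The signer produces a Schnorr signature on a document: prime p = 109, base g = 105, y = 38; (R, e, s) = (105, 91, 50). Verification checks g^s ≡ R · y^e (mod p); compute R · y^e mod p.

66

38^2 = 1444 ≡ 27
38^4 ≡ 27^2 = 729 ≡ 75
38^8 ≡ 75^2 = 5625 ≡ 66
38^16 ≡ 66^2 = 4356 ≡ 105
38^32 ≡ 105^2 = 11025 ≡ 16
38^64 ≡ 16^2 = 256 ≡ 38
91 = 64 + 16 + 8 + 2 + 1, so 38^91 ≡ 38·105·66·27·38 ≡ 38 (mod 109)
R · y^e ≡ 105·38 = 3990 ≡ 66 (mod 109)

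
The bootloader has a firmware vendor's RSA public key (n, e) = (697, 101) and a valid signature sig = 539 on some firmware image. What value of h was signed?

sig^2 ≡ 539^2 = 290521 ≡ 569
sig^4 ≡ 569^2 = 323761 ≡ 353
sig^8 ≡ 353^2 = 124609 ≡ 543
sig^16 ≡ 543^2 = 294849 ≡ 18
sig^32 ≡ 18^2 = 324
sig^64 ≡ 324^2 = 104976 ≡ 426
101 = 64 + 32 + 4 + 1, so sig^101 ≡ 426·324·353·539 ≡ 445 (mod 697)

445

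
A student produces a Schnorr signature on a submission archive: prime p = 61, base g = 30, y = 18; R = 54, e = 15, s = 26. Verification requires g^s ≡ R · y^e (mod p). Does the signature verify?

verifies

g^s mod p:
30^26 mod 61 = 45
R · y^e mod p:
18^15 mod 61 = 11
54·11 = 594 ≡ 45 (mod 61)
45 ≡ 45 (mod 61); signature holds.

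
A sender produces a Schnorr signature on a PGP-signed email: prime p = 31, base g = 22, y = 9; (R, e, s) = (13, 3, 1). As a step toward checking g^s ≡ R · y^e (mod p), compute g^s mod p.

22

22^1 mod 31 = 22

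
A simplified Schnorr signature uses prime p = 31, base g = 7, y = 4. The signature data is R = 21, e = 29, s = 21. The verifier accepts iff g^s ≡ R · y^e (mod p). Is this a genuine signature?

forged

g^s mod p:
Squares mod 31: 7^1≡7, 7^2≡18, 7^4≡14, 7^8≡10, 7^16≡7
21 = 16 + 4 + 1, so 7^21 ≡ 7·14·7 ≡ 4 (mod 31)
R · y^e mod p:
Squares mod 31: 4^1≡4, 4^2≡16, 4^4≡8, 4^8≡2, 4^16≡4
29 = 16 + 8 + 4 + 1, so 4^29 ≡ 4·2·8·4 ≡ 8 (mod 31)
21·8 = 168 ≡ 13 (mod 31)
4 ≠ 13; the check fails.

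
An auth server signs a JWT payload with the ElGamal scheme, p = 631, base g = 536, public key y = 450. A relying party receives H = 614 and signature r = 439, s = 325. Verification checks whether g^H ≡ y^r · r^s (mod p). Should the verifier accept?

Left side g^H mod p:
Squares mod 631: 536^1≡536, 536^2≡191, 536^4≡514, 536^8≡438, 536^16≡20, 536^32≡400, 536^64≡357, 536^128≡618, 536^256≡169, 536^512≡166
614 = 512 + 64 + 32 + 4 + 2, so 536^614 ≡ 166·357·400·514·191 ≡ 284 (mod 631)
Right side y^r · r^s mod p:
Squares mod 631: 450^1≡450, 450^2≡580, 450^4≡77, 450^8≡250, 450^16≡31, 450^32≡330, 450^64≡368, 450^128≡390, 450^256≡29
439 = 256 + 128 + 32 + 16 + 4 + 2 + 1, so 450^439 ≡ 29·390·330·31·77·580·450 ≡ 423 (mod 631)
Squares mod 631: 439^1≡439, 439^2≡266, 439^4≡84, 439^8≡115, 439^16≡605, 439^32≡45, 439^64≡132, 439^128≡387, 439^256≡222
325 = 256 + 64 + 4 + 1, so 439^325 ≡ 222·132·84·439 ≡ 302 (mod 631)
423·302 = 127746 ≡ 284 (mod 631)
284 ≡ 284 (mod 631), so the signature is genuine.

accept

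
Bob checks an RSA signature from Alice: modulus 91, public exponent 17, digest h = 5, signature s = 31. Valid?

yes

s^2 ≡ 31^2 = 961 ≡ 51
s^4 ≡ 51^2 = 2601 ≡ 53
s^8 ≡ 53^2 = 2809 ≡ 79
s^16 ≡ 79^2 = 6241 ≡ 53
17 = 16 + 1, so s^17 ≡ 53·31 ≡ 5 (mod 91)
Since 5 equals the digest 5, verification succeeds.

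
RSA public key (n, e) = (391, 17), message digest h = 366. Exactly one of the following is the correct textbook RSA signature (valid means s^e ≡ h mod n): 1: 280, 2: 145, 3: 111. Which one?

3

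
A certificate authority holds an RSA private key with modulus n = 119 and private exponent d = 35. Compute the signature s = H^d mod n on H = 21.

H^2 ≡ 21^2 = 441 ≡ 84
H^4 ≡ 84^2 = 7056 ≡ 35
H^8 ≡ 35^2 = 1225 ≡ 35
H^16 ≡ 35^2 = 1225 ≡ 35
H^32 ≡ 35^2 = 1225 ≡ 35
35 = 32 + 2 + 1, so H^35 ≡ 35·84·21 ≡ 98 (mod 119)

98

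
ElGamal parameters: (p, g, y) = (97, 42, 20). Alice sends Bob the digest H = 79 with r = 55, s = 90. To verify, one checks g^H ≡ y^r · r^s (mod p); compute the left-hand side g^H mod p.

30

Squares mod 97: 42^1≡42, 42^2≡18, 42^4≡33, 42^8≡22, 42^16≡96, 42^32≡1, 42^64≡1
79 = 64 + 8 + 4 + 2 + 1, so 42^79 ≡ 1·22·33·18·42 ≡ 30 (mod 97)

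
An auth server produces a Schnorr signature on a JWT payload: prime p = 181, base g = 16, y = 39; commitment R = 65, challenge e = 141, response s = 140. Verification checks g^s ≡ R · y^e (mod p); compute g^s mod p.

43

Squares mod 181: 16^1≡16, 16^2≡75, 16^4≡14, 16^8≡15, 16^16≡44, 16^32≡126, 16^64≡129, 16^128≡170
140 = 128 + 8 + 4, so 16^140 ≡ 170·15·14 ≡ 43 (mod 181)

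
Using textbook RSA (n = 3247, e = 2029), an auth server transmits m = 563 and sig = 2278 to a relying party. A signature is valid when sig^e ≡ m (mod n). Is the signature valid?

Squares mod 3247: sig^1≡2278, sig^2≡578, sig^4≡2890, sig^8≡816, sig^16≡221, sig^32≡136, sig^64≡2261, sig^128≡1343, sig^256≡1564, sig^512≡1105, sig^1024≡153
2029 = 1024 + 512 + 256 + 128 + 64 + 32 + 8 + 4 + 1, so sig^2029 ≡ 153·1105·1564·1343·2261·136·816·2890·2278 ≡ 680 (mod 3247)
sig^2029 mod 3247 = 680, but m = 563.

invalid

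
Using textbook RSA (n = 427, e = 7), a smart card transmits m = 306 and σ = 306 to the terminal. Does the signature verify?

verifies

σ^2 ≡ 306^2 = 93636 ≡ 123
σ^4 ≡ 123^2 = 15129 ≡ 184
7 = 4 + 2 + 1, so σ^7 ≡ 184·123·306 ≡ 306 (mod 427)
Since 306 equals the digest 306, verification succeeds.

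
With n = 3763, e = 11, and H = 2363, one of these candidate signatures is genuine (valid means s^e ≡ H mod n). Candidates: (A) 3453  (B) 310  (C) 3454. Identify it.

Candidate A: Squares mod 3763: 3453^1≡3453, 3453^2≡2025, 3453^4≡2718, 3453^8≡755; 11 = 8 + 2 + 1, so 3453^11 ≡ 755·2025·3453 ≡ 2363 (mod 3763)
  → matches H = 2363
Candidate B: Squares mod 3763: 310^1≡310, 310^2≡2025, 310^4≡2718, 310^8≡755; 11 = 8 + 2 + 1, so 310^11 ≡ 755·2025·310 ≡ 1400 (mod 3763)
Candidate C: Squares mod 3763: 3454^1≡3454, 3454^2≡1406, 3454^4≡1261, 3454^8≡2135; 11 = 8 + 2 + 1, so 3454^11 ≡ 2135·1406·3454 ≡ 1395 (mod 3763)

A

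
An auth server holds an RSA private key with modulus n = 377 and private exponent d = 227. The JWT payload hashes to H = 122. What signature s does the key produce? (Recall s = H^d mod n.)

H^2 ≡ 122^2 = 14884 ≡ 181
H^4 ≡ 181^2 = 32761 ≡ 339
H^8 ≡ 339^2 = 114921 ≡ 313
H^16 ≡ 313^2 = 97969 ≡ 326
H^32 ≡ 326^2 = 106276 ≡ 339
H^64 ≡ 339^2 = 114921 ≡ 313
H^128 ≡ 313^2 = 97969 ≡ 326
227 = 128 + 64 + 32 + 2 + 1, so H^227 ≡ 326·313·339·181·122 ≡ 216 (mod 377)

216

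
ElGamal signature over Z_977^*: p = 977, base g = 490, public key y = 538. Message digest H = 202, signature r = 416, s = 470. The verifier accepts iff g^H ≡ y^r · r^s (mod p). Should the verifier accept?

accept

Left side g^H mod p:
490^2 = 240100 ≡ 735
490^4 ≡ 735^2 = 540225 ≡ 921
490^8 ≡ 921^2 = 848241 ≡ 205
490^16 ≡ 205^2 = 42025 ≡ 14
490^32 ≡ 14^2 = 196
490^64 ≡ 196^2 = 38416 ≡ 313
490^128 ≡ 313^2 = 97969 ≡ 269
202 = 128 + 64 + 8 + 2, so 490^202 ≡ 269·313·205·735 ≡ 849 (mod 977)
Right side y^r · r^s mod p:
538^2 = 289444 ≡ 252
538^4 ≡ 252^2 = 63504 ≡ 976
538^8 ≡ 976^2 = 952576 ≡ 1
538^16 ≡ 1^2 = 1
538^32 ≡ 1^2 = 1
538^64 ≡ 1^2 = 1
538^128 ≡ 1^2 = 1
538^256 ≡ 1^2 = 1
416 = 256 + 128 + 32, so 538^416 ≡ 1·1·1 ≡ 1 (mod 977)
416^2 = 173056 ≡ 127
416^4 ≡ 127^2 = 16129 ≡ 497
416^8 ≡ 497^2 = 247009 ≡ 805
416^16 ≡ 805^2 = 648025 ≡ 274
416^32 ≡ 274^2 = 75076 ≡ 824
416^64 ≡ 824^2 = 678976 ≡ 938
416^128 ≡ 938^2 = 879844 ≡ 544
416^256 ≡ 544^2 = 295936 ≡ 882
470 = 256 + 128 + 64 + 16 + 4 + 2, so 416^470 ≡ 882·544·938·274·497·127 ≡ 849 (mod 977)
1·849 = 849 ≡ 849 (mod 977)
849 ≡ 849 (mod 977), so the signature is genuine.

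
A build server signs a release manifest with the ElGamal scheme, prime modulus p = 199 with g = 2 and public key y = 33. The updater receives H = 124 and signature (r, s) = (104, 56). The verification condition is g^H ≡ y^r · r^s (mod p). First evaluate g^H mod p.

47

2^2 = 4
2^4 ≡ 4^2 = 16
2^8 ≡ 16^2 = 256 ≡ 57
2^16 ≡ 57^2 = 3249 ≡ 65
2^32 ≡ 65^2 = 4225 ≡ 46
2^64 ≡ 46^2 = 2116 ≡ 126
124 = 64 + 32 + 16 + 8 + 4, so 2^124 ≡ 126·46·65·57·16 ≡ 47 (mod 199)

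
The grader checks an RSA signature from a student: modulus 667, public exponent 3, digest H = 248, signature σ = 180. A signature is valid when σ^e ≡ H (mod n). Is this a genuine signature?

Squares mod 667: σ^1≡180, σ^2≡384
3 = 2 + 1, so σ^3 ≡ 384·180 ≡ 419 (mod 667)
The recovered value 419 does not match the digest 248.

forged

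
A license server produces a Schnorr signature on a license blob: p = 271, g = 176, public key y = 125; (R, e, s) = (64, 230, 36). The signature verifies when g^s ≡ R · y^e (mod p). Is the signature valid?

valid

g^s mod p:
176^2 = 30976 ≡ 82
176^4 ≡ 82^2 = 6724 ≡ 220
176^8 ≡ 220^2 = 48400 ≡ 162
176^16 ≡ 162^2 = 26244 ≡ 228
176^32 ≡ 228^2 = 51984 ≡ 223
36 = 32 + 4, so 176^36 ≡ 223·220 ≡ 9 (mod 271)
R · y^e mod p:
125^2 = 15625 ≡ 178
125^4 ≡ 178^2 = 31684 ≡ 248
125^8 ≡ 248^2 = 61504 ≡ 258
125^16 ≡ 258^2 = 66564 ≡ 169
125^32 ≡ 169^2 = 28561 ≡ 106
125^64 ≡ 106^2 = 11236 ≡ 125
125^128 ≡ 125^2 = 15625 ≡ 178
230 = 128 + 64 + 32 + 4 + 2, so 125^230 ≡ 178·125·106·248·178 ≡ 106 (mod 271)
64·106 = 6784 ≡ 9 (mod 271)
9 ≡ 9 (mod 271); signature holds.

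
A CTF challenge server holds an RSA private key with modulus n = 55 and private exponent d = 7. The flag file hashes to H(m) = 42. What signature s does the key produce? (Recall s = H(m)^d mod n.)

(H(m))^2 ≡ 42^2 = 1764 ≡ 4
(H(m))^4 ≡ 4^2 = 16
7 = 4 + 2 + 1, so (H(m))^7 ≡ 16·4·42 ≡ 48 (mod 55)

48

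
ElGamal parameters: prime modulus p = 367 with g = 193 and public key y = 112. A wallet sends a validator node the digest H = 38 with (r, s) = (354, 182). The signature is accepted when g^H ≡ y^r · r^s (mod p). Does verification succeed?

Left side g^H mod p:
Squares mod 367: 193^1≡193, 193^2≡182, 193^4≡94, 193^8≡28, 193^16≡50, 193^32≡298
38 = 32 + 4 + 2, so 193^38 ≡ 298·94·182 ≡ 187 (mod 367)
Right side y^r · r^s mod p:
Squares mod 367: 112^1≡112, 112^2≡66, 112^4≡319, 112^8≡102, 112^16≡128, 112^32≡236, 112^64≡279, 112^128≡37, 112^256≡268
354 = 256 + 64 + 32 + 2, so 112^354 ≡ 268·279·236·66 ≡ 229 (mod 367)
Squares mod 367: 354^1≡354, 354^2≡169, 354^4≡302, 354^8≡188, 354^16≡112, 354^32≡66, 354^64≡319, 354^128≡102
182 = 128 + 32 + 16 + 4 + 2, so 354^182 ≡ 102·66·112·302·169 ≡ 113 (mod 367)
229·113 = 25877 ≡ 187 (mod 367)
187 ≡ 187 (mod 367), so the signature is genuine.

passes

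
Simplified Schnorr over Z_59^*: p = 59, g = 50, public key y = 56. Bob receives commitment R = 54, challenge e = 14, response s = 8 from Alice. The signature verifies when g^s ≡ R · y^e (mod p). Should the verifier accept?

reject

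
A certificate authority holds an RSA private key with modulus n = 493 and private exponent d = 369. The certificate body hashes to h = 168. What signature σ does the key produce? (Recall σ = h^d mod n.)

h^2 ≡ 168^2 = 28224 ≡ 123
h^4 ≡ 123^2 = 15129 ≡ 339
h^8 ≡ 339^2 = 114921 ≡ 52
h^16 ≡ 52^2 = 2704 ≡ 239
h^32 ≡ 239^2 = 57121 ≡ 426
h^64 ≡ 426^2 = 181476 ≡ 52
h^128 ≡ 52^2 = 2704 ≡ 239
h^256 ≡ 239^2 = 57121 ≡ 426
369 = 256 + 64 + 32 + 16 + 1, so h^369 ≡ 426·52·426·239·168 ≡ 83 (mod 493)

83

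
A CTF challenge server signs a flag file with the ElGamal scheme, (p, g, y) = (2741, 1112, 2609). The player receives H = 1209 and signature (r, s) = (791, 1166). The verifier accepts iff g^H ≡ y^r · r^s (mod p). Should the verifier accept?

reject

Left side g^H mod p:
Squares mod 2741: 1112^1≡1112, 1112^2≡353, 1112^4≡1264, 1112^8≡2434, 1112^16≡1055, 1112^32≡179, 1112^64≡1890, 1112^128≡577, 1112^256≡1268, 1112^512≡1598, 1112^1024≡1733
1209 = 1024 + 128 + 32 + 16 + 8 + 1, so 1112^1209 ≡ 1733·577·179·1055·2434·1112 ≡ 299 (mod 2741)
Right side y^r · r^s mod p:
Squares mod 2741: 2609^1≡2609, 2609^2≡978, 2609^4≡2616, 2609^8≡1920, 2609^16≡2496, 2609^32≡2464, 2609^64≡2722, 2609^128≡361, 2609^256≡1494, 2609^512≡862
791 = 512 + 256 + 16 + 4 + 2 + 1, so 2609^791 ≡ 862·1494·2496·2616·978·2609 ≡ 2692 (mod 2741)
Squares mod 2741: 791^1≡791, 791^2≡733, 791^4≡53, 791^8≡68, 791^16≡1883, 791^32≡1576, 791^64≡430, 791^128≡1253, 791^256≡2157, 791^512≡1172, 791^1024≡343
1166 = 1024 + 128 + 8 + 4 + 2, so 791^1166 ≡ 343·1253·68·53·733 ≡ 1416 (mod 2741)
2692·1416 = 3811872 ≡ 1882 (mod 2741)
299 ≠ 1882, so verification fails.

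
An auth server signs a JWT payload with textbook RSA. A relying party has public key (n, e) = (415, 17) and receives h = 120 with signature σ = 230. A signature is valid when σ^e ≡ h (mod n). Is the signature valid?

valid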